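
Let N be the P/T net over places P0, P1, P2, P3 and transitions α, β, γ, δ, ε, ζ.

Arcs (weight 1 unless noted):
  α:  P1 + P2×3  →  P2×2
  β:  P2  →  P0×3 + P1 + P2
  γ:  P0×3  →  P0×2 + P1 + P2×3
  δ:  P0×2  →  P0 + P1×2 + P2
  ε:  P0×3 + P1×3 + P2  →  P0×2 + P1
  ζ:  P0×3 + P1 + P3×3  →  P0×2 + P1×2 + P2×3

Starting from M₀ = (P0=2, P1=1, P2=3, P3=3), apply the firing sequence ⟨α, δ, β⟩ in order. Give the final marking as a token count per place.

(P0=4, P1=3, P2=3, P3=3)

step 1: fire α:  (P0=2, P1=1, P2=3, P3=3) → (P0=2, P1=0, P2=2, P3=3)
step 2: fire δ:  (P0=2, P1=0, P2=2, P3=3) → (P0=1, P1=2, P2=3, P3=3)
step 3: fire β:  (P0=1, P1=2, P2=3, P3=3) → (P0=4, P1=3, P2=3, P3=3)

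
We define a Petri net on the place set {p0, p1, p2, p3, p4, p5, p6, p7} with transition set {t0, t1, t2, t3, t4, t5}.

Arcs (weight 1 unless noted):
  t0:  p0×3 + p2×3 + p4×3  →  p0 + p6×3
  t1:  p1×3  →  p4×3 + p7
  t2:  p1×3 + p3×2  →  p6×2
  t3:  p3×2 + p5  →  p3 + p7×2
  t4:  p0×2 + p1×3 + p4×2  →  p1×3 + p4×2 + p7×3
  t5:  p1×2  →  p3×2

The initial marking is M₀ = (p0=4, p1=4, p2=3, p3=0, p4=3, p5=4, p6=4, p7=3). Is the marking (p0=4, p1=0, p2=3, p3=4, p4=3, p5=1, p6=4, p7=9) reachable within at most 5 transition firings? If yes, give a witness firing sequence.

NO — not reachable within 5 firings

depth 0: 1 marking
depth 1: 5 markings reached so far
depth 2: 12 markings reached so far
depth 3: 19 markings reached so far
depth 4: 24 markings reached so far
depth 5: 28 markings reached so far
target is not among the 28 markings reachable within 5 steps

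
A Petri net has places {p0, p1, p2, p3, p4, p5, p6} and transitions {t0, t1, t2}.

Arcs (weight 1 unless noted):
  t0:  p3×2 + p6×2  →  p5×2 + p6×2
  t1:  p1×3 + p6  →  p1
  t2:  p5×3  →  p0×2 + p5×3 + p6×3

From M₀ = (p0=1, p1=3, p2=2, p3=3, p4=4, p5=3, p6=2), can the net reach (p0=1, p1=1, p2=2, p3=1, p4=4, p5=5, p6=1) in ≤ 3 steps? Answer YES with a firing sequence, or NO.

YES — reachable via ⟨t0, t1⟩ (2 firings)

step 1: fire t0:  (p0=1, p1=3, p2=2, p3=3, p4=4, p5=3, p6=2) → (p0=1, p1=3, p2=2, p3=1, p4=4, p5=5, p6=2)
step 2: fire t1:  (p0=1, p1=3, p2=2, p3=1, p4=4, p5=5, p6=2) → (p0=1, p1=1, p2=2, p3=1, p4=4, p5=5, p6=1)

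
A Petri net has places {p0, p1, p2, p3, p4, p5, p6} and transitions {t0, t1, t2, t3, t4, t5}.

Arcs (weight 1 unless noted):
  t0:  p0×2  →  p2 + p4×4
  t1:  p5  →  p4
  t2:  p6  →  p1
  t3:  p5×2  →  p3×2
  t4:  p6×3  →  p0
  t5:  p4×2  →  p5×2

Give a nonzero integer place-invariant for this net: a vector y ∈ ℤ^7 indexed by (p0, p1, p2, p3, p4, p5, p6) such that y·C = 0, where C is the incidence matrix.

y = (p0:0, p1:0, p2:4, p3:-1, p4:-1, p5:-1, p6:0)

Incidence matrix C (rows=places, cols=transitions):
       t0   t1   t2   t3   t4   t5
   p0  -2    0    0    0    1    0
   p1   0    0    1    0    0    0
   p2   1    0    0    0    0    0
   p3   0    0    0    2    0    0
   p4   4    1    0    0    0   -2
   p5   0   -1    0   -2    0    2
   p6   0    0   -1    0   -3    0

Candidate y = [0, 0, 4, -1, -1, -1, 0]; check y·C column-wise:
  col t0: 0·-2 + 4·1 + -1·0 + -1·4 + -1·0 = 0
  col t1: 4·0 + -1·0 + -1·1 + -1·-1 = 0
  col t2: 0·1 + 4·0 + -1·0 + -1·0 + -1·0 + 0·-1 = 0
  col t3: 4·0 + -1·2 + -1·0 + -1·-2 = 0
  col t4: 0·1 + 4·0 + -1·0 + -1·0 + -1·0 + 0·-3 = 0
  col t5: 4·0 + -1·0 + -1·-2 + -1·2 = 0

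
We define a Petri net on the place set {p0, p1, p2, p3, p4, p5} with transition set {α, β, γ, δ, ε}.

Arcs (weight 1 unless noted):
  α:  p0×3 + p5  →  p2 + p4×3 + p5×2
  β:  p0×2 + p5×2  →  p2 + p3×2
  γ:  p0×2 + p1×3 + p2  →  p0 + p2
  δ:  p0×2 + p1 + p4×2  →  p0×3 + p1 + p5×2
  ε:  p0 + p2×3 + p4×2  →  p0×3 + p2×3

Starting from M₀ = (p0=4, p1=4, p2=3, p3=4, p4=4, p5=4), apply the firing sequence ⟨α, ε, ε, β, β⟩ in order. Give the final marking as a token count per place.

step 1: fire α:  (p0=4, p1=4, p2=3, p3=4, p4=4, p5=4) → (p0=1, p1=4, p2=4, p3=4, p4=7, p5=5)
step 2: fire ε:  (p0=1, p1=4, p2=4, p3=4, p4=7, p5=5) → (p0=3, p1=4, p2=4, p3=4, p4=5, p5=5)
step 3: fire ε:  (p0=3, p1=4, p2=4, p3=4, p4=5, p5=5) → (p0=5, p1=4, p2=4, p3=4, p4=3, p5=5)
step 4: fire β:  (p0=5, p1=4, p2=4, p3=4, p4=3, p5=5) → (p0=3, p1=4, p2=5, p3=6, p4=3, p5=3)
step 5: fire β:  (p0=3, p1=4, p2=5, p3=6, p4=3, p5=3) → (p0=1, p1=4, p2=6, p3=8, p4=3, p5=1)

(p0=1, p1=4, p2=6, p3=8, p4=3, p5=1)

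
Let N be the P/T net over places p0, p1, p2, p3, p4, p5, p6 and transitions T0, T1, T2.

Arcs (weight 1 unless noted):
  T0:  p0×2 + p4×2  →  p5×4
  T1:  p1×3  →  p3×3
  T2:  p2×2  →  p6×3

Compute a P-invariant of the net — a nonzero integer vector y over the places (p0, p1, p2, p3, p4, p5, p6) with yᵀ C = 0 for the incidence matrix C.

y = (p0:0, p1:1, p2:0, p3:1, p4:0, p5:0, p6:0)

Incidence matrix C (rows=places, cols=transitions):
       T0   T1   T2
   p0  -2    0    0
   p1   0   -3    0
   p2   0    0   -2
   p3   0    3    0
   p4  -2    0    0
   p5   4    0    0
   p6   0    0    3

Candidate y = [0, 1, 0, 1, 0, 0, 0]; check y·C column-wise:
  col T0: 0·-2 + 1·0 + 1·0 + 0·-2 + 0·4 = 0
  col T1: 1·-3 + 1·3 = 0
  col T2: 1·0 + 0·-2 + 1·0 + 0·3 = 0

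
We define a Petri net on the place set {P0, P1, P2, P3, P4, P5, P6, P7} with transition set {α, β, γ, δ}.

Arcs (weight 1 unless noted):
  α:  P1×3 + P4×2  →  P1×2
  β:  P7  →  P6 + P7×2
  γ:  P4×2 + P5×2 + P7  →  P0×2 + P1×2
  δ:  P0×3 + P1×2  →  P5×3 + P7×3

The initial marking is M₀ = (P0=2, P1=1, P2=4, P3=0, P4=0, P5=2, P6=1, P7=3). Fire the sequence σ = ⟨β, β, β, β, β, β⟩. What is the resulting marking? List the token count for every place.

step 1: fire β:  (P0=2, P1=1, P2=4, P3=0, P4=0, P5=2, P6=1, P7=3) → (P0=2, P1=1, P2=4, P3=0, P4=0, P5=2, P6=2, P7=4)
step 2: fire β:  (P0=2, P1=1, P2=4, P3=0, P4=0, P5=2, P6=2, P7=4) → (P0=2, P1=1, P2=4, P3=0, P4=0, P5=2, P6=3, P7=5)
step 3: fire β:  (P0=2, P1=1, P2=4, P3=0, P4=0, P5=2, P6=3, P7=5) → (P0=2, P1=1, P2=4, P3=0, P4=0, P5=2, P6=4, P7=6)
step 4: fire β:  (P0=2, P1=1, P2=4, P3=0, P4=0, P5=2, P6=4, P7=6) → (P0=2, P1=1, P2=4, P3=0, P4=0, P5=2, P6=5, P7=7)
step 5: fire β:  (P0=2, P1=1, P2=4, P3=0, P4=0, P5=2, P6=5, P7=7) → (P0=2, P1=1, P2=4, P3=0, P4=0, P5=2, P6=6, P7=8)
step 6: fire β:  (P0=2, P1=1, P2=4, P3=0, P4=0, P5=2, P6=6, P7=8) → (P0=2, P1=1, P2=4, P3=0, P4=0, P5=2, P6=7, P7=9)

(P0=2, P1=1, P2=4, P3=0, P4=0, P5=2, P6=7, P7=9)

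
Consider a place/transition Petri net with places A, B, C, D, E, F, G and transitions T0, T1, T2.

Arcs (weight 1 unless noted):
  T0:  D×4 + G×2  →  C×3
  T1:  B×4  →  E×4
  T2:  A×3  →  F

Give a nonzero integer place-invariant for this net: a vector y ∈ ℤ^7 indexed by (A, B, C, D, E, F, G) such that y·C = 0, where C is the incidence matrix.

y = (A:0, B:0, C:4, D:3, E:0, F:0, G:0)

Incidence matrix C (rows=places, cols=transitions):
       T0   T1   T2
    A   0    0   -3
    B   0   -4    0
    C   3    0    0
    D  -4    0    0
    E   0    4    0
    F   0    0    1
    G  -2    0    0

Candidate y = [0, 0, 4, 3, 0, 0, 0]; check y·C column-wise:
  col T0: 4·3 + 3·-4 + 0·-2 = 0
  col T1: 0·-4 + 4·0 + 3·0 + 0·4 = 0
  col T2: 0·-3 + 4·0 + 3·0 + 0·1 = 0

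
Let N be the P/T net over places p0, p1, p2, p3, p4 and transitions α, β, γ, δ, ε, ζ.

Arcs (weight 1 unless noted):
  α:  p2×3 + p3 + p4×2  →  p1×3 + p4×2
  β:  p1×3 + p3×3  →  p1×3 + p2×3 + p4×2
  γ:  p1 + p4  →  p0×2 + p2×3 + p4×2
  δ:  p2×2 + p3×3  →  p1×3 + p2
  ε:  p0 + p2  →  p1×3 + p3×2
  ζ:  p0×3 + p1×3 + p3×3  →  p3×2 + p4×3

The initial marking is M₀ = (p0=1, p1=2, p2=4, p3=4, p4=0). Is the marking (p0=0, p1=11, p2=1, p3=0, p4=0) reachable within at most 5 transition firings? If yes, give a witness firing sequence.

YES — reachable via ⟨δ, ε, δ⟩ (3 firings)

step 1: fire δ:  (p0=1, p1=2, p2=4, p3=4, p4=0) → (p0=1, p1=5, p2=3, p3=1, p4=0)
step 2: fire ε:  (p0=1, p1=5, p2=3, p3=1, p4=0) → (p0=0, p1=8, p2=2, p3=3, p4=0)
step 3: fire δ:  (p0=0, p1=8, p2=2, p3=3, p4=0) → (p0=0, p1=11, p2=1, p3=0, p4=0)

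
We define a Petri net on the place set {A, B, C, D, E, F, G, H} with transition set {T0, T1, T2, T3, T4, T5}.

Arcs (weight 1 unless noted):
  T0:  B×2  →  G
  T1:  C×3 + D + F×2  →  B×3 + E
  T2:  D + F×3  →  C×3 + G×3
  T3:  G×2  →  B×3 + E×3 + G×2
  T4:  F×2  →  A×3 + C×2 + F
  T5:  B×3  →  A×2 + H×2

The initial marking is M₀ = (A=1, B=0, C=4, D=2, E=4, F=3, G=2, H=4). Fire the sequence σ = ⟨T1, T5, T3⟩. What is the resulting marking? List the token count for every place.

(A=3, B=3, C=1, D=1, E=8, F=1, G=2, H=6)

step 1: fire T1:  (A=1, B=0, C=4, D=2, E=4, F=3, G=2, H=4) → (A=1, B=3, C=1, D=1, E=5, F=1, G=2, H=4)
step 2: fire T5:  (A=1, B=3, C=1, D=1, E=5, F=1, G=2, H=4) → (A=3, B=0, C=1, D=1, E=5, F=1, G=2, H=6)
step 3: fire T3:  (A=3, B=0, C=1, D=1, E=5, F=1, G=2, H=6) → (A=3, B=3, C=1, D=1, E=8, F=1, G=2, H=6)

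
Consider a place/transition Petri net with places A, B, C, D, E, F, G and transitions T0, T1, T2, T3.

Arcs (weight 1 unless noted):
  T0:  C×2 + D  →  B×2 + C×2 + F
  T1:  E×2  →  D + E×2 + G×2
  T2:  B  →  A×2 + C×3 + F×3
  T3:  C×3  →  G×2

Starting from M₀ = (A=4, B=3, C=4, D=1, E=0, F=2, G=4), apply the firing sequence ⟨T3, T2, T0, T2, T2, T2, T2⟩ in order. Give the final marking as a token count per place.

(A=14, B=0, C=16, D=0, E=0, F=18, G=6)

step 1: fire T3:  (A=4, B=3, C=4, D=1, E=0, F=2, G=4) → (A=4, B=3, C=1, D=1, E=0, F=2, G=6)
step 2: fire T2:  (A=4, B=3, C=1, D=1, E=0, F=2, G=6) → (A=6, B=2, C=4, D=1, E=0, F=5, G=6)
step 3: fire T0:  (A=6, B=2, C=4, D=1, E=0, F=5, G=6) → (A=6, B=4, C=4, D=0, E=0, F=6, G=6)
step 4: fire T2:  (A=6, B=4, C=4, D=0, E=0, F=6, G=6) → (A=8, B=3, C=7, D=0, E=0, F=9, G=6)
step 5: fire T2:  (A=8, B=3, C=7, D=0, E=0, F=9, G=6) → (A=10, B=2, C=10, D=0, E=0, F=12, G=6)
step 6: fire T2:  (A=10, B=2, C=10, D=0, E=0, F=12, G=6) → (A=12, B=1, C=13, D=0, E=0, F=15, G=6)
step 7: fire T2:  (A=12, B=1, C=13, D=0, E=0, F=15, G=6) → (A=14, B=0, C=16, D=0, E=0, F=18, G=6)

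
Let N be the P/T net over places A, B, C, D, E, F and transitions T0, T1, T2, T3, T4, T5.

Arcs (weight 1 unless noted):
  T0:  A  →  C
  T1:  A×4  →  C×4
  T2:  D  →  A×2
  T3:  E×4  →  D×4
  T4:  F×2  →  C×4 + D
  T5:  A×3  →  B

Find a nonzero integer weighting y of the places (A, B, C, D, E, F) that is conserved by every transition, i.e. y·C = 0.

Incidence matrix C (rows=places, cols=transitions):
       T0   T1   T2   T3   T4   T5
    A  -1   -4    2    0    0   -3
    B   0    0    0    0    0    1
    C   1    4    0    0    4    0
    D   0    0   -1    4    1    0
    E   0    0    0   -4    0    0
    F   0    0    0    0   -2    0

Candidate y = [1, 3, 1, 2, 2, 3]; check y·C column-wise:
  col T0: 1·-1 + 3·0 + 1·1 + 2·0 + 2·0 + 3·0 = 0
  col T1: 1·-4 + 3·0 + 1·4 + 2·0 + 2·0 + 3·0 = 0
  col T2: 1·2 + 3·0 + 1·0 + 2·-1 + 2·0 + 3·0 = 0
  col T3: 1·0 + 3·0 + 1·0 + 2·4 + 2·-4 + 3·0 = 0
  col T4: 1·0 + 3·0 + 1·4 + 2·1 + 2·0 + 3·-2 = 0
  col T5: 1·-3 + 3·1 + 1·0 + 2·0 + 2·0 + 3·0 = 0

y = (A:1, B:3, C:1, D:2, E:2, F:3)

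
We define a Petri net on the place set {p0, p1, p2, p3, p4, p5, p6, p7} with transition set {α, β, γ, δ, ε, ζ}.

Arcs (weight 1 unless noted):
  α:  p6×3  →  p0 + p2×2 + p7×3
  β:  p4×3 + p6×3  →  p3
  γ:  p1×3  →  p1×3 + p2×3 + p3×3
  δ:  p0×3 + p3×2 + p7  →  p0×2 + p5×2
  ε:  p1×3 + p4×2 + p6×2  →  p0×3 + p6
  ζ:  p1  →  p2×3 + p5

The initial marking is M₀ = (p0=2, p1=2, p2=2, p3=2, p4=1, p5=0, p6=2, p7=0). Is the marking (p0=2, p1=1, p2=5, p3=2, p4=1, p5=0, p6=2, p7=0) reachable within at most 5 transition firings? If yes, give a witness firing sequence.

depth 0: 1 marking
depth 1: 2 markings reached so far
depth 2: 3 markings reached so far
depth 3: 3 markings reached so far
(frontier empty at depth 3; search complete)
target is not among the 3 markings reachable within 5 steps

NO — not reachable within 5 firings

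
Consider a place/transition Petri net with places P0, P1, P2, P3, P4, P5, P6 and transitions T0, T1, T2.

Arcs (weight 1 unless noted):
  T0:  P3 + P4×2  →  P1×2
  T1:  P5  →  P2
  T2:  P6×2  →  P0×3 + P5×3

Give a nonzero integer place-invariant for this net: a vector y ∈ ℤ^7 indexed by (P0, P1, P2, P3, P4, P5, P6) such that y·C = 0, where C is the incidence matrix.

Incidence matrix C (rows=places, cols=transitions):
       T0   T1   T2
   P0   0    0    3
   P1   2    0    0
   P2   0    1    0
   P3  -1    0    0
   P4  -2    0    0
   P5   0   -1    3
   P6   0    0   -2

Candidate y = [0, 1, 0, 2, 0, 0, 0]; check y·C column-wise:
  col T0: 1·2 + 2·-1 + 0·-2 = 0
  col T1: 1·0 + 0·1 + 2·0 + 0·-1 = 0
  col T2: 0·3 + 1·0 + 2·0 + 0·3 + 0·-2 = 0

y = (P0:0, P1:1, P2:0, P3:2, P4:0, P5:0, P6:0)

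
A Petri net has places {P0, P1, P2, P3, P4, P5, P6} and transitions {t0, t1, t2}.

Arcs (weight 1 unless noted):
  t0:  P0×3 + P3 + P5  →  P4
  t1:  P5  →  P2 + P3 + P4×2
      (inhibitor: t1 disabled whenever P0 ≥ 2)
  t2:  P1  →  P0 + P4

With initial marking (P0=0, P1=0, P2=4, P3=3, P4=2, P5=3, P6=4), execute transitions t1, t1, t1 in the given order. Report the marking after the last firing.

step 1: fire t1:  (P0=0, P1=0, P2=4, P3=3, P4=2, P5=3, P6=4) → (P0=0, P1=0, P2=5, P3=4, P4=4, P5=2, P6=4)
step 2: fire t1:  (P0=0, P1=0, P2=5, P3=4, P4=4, P5=2, P6=4) → (P0=0, P1=0, P2=6, P3=5, P4=6, P5=1, P6=4)
step 3: fire t1:  (P0=0, P1=0, P2=6, P3=5, P4=6, P5=1, P6=4) → (P0=0, P1=0, P2=7, P3=6, P4=8, P5=0, P6=4)

(P0=0, P1=0, P2=7, P3=6, P4=8, P5=0, P6=4)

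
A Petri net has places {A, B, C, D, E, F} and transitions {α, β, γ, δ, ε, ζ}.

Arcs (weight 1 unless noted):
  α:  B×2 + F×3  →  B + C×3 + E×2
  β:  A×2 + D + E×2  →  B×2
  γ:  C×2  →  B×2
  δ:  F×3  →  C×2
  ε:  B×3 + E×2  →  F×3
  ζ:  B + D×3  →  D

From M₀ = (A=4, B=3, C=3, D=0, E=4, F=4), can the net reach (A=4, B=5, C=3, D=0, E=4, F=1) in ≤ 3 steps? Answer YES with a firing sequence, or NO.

step 1: fire γ:  (A=4, B=3, C=3, D=0, E=4, F=4) → (A=4, B=5, C=1, D=0, E=4, F=4)
step 2: fire δ:  (A=4, B=5, C=1, D=0, E=4, F=4) → (A=4, B=5, C=3, D=0, E=4, F=1)

YES — reachable via ⟨γ, δ⟩ (2 firings)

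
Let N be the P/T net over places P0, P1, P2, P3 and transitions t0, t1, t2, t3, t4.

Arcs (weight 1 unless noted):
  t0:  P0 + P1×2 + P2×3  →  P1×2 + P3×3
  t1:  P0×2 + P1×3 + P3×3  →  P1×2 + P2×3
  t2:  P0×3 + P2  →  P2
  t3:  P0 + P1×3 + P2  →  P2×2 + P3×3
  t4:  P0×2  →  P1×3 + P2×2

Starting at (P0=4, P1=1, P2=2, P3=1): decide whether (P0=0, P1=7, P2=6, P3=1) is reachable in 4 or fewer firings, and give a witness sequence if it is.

step 1: fire t4:  (P0=4, P1=1, P2=2, P3=1) → (P0=2, P1=4, P2=4, P3=1)
step 2: fire t4:  (P0=2, P1=4, P2=4, P3=1) → (P0=0, P1=7, P2=6, P3=1)

YES — reachable via ⟨t4, t4⟩ (2 firings)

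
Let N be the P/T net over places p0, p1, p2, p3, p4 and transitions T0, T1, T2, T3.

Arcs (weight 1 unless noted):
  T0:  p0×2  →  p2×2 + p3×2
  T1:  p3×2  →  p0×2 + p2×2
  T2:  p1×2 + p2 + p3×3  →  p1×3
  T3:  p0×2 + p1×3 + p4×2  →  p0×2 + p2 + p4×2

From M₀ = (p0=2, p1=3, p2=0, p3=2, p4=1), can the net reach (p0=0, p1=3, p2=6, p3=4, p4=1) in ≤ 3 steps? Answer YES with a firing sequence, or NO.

YES — reachable via ⟨T0, T1, T0⟩ (3 firings)

step 1: fire T0:  (p0=2, p1=3, p2=0, p3=2, p4=1) → (p0=0, p1=3, p2=2, p3=4, p4=1)
step 2: fire T1:  (p0=0, p1=3, p2=2, p3=4, p4=1) → (p0=2, p1=3, p2=4, p3=2, p4=1)
step 3: fire T0:  (p0=2, p1=3, p2=4, p3=2, p4=1) → (p0=0, p1=3, p2=6, p3=4, p4=1)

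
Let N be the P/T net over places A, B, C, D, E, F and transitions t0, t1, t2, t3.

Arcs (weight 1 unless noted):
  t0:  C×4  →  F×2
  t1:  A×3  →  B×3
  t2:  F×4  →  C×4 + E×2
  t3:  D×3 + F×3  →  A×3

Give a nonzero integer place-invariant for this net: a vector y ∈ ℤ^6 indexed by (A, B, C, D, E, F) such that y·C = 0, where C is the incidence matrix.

Incidence matrix C (rows=places, cols=transitions):
       t0   t1   t2   t3
    A   0   -3    0    3
    B   0    3    0    0
    C  -4    0    4    0
    D   0    0    0   -3
    E   0    0    2    0
    F   2    0   -4   -3

Candidate y = [1, 1, 0, 1, 0, 0]; check y·C column-wise:
  col t0: 1·0 + 1·0 + 0·-4 + 1·0 + 0·2 = 0
  col t1: 1·-3 + 1·3 + 1·0 = 0
  col t2: 1·0 + 1·0 + 0·4 + 1·0 + 0·2 + 0·-4 = 0
  col t3: 1·3 + 1·0 + 1·-3 + 0·-3 = 0

y = (A:1, B:1, C:0, D:1, E:0, F:0)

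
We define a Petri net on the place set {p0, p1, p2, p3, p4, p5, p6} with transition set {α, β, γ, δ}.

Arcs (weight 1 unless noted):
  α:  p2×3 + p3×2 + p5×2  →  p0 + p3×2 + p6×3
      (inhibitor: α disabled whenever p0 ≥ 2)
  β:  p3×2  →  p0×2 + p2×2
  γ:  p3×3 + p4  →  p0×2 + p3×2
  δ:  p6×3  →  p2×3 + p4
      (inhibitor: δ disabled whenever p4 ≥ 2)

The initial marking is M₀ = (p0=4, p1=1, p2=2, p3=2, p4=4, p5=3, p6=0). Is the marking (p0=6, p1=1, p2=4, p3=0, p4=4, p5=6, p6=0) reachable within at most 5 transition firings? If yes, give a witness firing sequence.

depth 0: 1 marking
depth 1: 2 markings reached so far
depth 2: 2 markings reached so far
(frontier empty at depth 2; search complete)
target is not among the 2 markings reachable within 5 steps

NO — not reachable within 5 firings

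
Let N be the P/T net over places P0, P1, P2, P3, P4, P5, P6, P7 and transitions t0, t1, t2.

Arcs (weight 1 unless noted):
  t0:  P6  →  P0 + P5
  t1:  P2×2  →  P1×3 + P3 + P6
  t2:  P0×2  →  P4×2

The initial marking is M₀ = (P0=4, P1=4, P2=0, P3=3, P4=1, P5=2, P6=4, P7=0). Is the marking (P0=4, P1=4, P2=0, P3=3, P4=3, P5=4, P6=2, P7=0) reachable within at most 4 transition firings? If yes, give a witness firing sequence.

step 1: fire t0:  (P0=4, P1=4, P2=0, P3=3, P4=1, P5=2, P6=4, P7=0) → (P0=5, P1=4, P2=0, P3=3, P4=1, P5=3, P6=3, P7=0)
step 2: fire t0:  (P0=5, P1=4, P2=0, P3=3, P4=1, P5=3, P6=3, P7=0) → (P0=6, P1=4, P2=0, P3=3, P4=1, P5=4, P6=2, P7=0)
step 3: fire t2:  (P0=6, P1=4, P2=0, P3=3, P4=1, P5=4, P6=2, P7=0) → (P0=4, P1=4, P2=0, P3=3, P4=3, P5=4, P6=2, P7=0)

YES — reachable via ⟨t0, t0, t2⟩ (3 firings)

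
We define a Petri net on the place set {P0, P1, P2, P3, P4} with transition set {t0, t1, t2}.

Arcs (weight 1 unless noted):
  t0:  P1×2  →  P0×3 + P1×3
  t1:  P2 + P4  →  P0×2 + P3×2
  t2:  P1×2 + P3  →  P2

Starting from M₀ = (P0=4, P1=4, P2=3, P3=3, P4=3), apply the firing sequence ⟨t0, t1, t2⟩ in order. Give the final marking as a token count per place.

(P0=9, P1=3, P2=3, P3=4, P4=2)

step 1: fire t0:  (P0=4, P1=4, P2=3, P3=3, P4=3) → (P0=7, P1=5, P2=3, P3=3, P4=3)
step 2: fire t1:  (P0=7, P1=5, P2=3, P3=3, P4=3) → (P0=9, P1=5, P2=2, P3=5, P4=2)
step 3: fire t2:  (P0=9, P1=5, P2=2, P3=5, P4=2) → (P0=9, P1=3, P2=3, P3=4, P4=2)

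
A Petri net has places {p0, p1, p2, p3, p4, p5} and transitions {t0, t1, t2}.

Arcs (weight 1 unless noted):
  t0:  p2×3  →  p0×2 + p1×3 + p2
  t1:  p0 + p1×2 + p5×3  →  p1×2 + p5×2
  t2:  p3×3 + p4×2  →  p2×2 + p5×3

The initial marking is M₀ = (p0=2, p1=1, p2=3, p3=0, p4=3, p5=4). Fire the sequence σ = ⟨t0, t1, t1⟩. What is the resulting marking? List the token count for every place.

step 1: fire t0:  (p0=2, p1=1, p2=3, p3=0, p4=3, p5=4) → (p0=4, p1=4, p2=1, p3=0, p4=3, p5=4)
step 2: fire t1:  (p0=4, p1=4, p2=1, p3=0, p4=3, p5=4) → (p0=3, p1=4, p2=1, p3=0, p4=3, p5=3)
step 3: fire t1:  (p0=3, p1=4, p2=1, p3=0, p4=3, p5=3) → (p0=2, p1=4, p2=1, p3=0, p4=3, p5=2)

(p0=2, p1=4, p2=1, p3=0, p4=3, p5=2)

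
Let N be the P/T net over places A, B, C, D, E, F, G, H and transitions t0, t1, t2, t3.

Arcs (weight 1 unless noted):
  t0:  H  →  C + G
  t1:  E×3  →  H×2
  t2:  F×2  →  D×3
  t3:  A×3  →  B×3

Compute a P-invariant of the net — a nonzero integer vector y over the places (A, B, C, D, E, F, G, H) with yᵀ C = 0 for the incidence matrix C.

Incidence matrix C (rows=places, cols=transitions):
       t0   t1   t2   t3
    A   0    0    0   -3
    B   0    0    0    3
    C   1    0    0    0
    D   0    0    3    0
    E   0   -3    0    0
    F   0    0   -2    0
    G   1    0    0    0
    H  -1    2    0    0

Candidate y = [1, 1, 0, 0, 0, 0, 0, 0]; check y·C column-wise:
  col t0: 1·0 + 1·0 + 0·1 + 0·1 + 0·-1 = 0
  col t1: 1·0 + 1·0 + 0·-3 + 0·2 = 0
  col t2: 1·0 + 1·0 + 0·3 + 0·-2 = 0
  col t3: 1·-3 + 1·3 = 0

y = (A:1, B:1, C:0, D:0, E:0, F:0, G:0, H:0)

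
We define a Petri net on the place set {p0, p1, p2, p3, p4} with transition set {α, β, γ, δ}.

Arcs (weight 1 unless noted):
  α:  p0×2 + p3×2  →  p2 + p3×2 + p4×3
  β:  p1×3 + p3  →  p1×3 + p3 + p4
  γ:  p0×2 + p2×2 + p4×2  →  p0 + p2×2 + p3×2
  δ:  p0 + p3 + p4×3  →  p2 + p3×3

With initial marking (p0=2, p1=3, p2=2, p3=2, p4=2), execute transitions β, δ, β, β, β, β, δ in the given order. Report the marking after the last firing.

(p0=0, p1=3, p2=4, p3=6, p4=1)

step 1: fire β:  (p0=2, p1=3, p2=2, p3=2, p4=2) → (p0=2, p1=3, p2=2, p3=2, p4=3)
step 2: fire δ:  (p0=2, p1=3, p2=2, p3=2, p4=3) → (p0=1, p1=3, p2=3, p3=4, p4=0)
step 3: fire β:  (p0=1, p1=3, p2=3, p3=4, p4=0) → (p0=1, p1=3, p2=3, p3=4, p4=1)
step 4: fire β:  (p0=1, p1=3, p2=3, p3=4, p4=1) → (p0=1, p1=3, p2=3, p3=4, p4=2)
step 5: fire β:  (p0=1, p1=3, p2=3, p3=4, p4=2) → (p0=1, p1=3, p2=3, p3=4, p4=3)
step 6: fire β:  (p0=1, p1=3, p2=3, p3=4, p4=3) → (p0=1, p1=3, p2=3, p3=4, p4=4)
step 7: fire δ:  (p0=1, p1=3, p2=3, p3=4, p4=4) → (p0=0, p1=3, p2=4, p3=6, p4=1)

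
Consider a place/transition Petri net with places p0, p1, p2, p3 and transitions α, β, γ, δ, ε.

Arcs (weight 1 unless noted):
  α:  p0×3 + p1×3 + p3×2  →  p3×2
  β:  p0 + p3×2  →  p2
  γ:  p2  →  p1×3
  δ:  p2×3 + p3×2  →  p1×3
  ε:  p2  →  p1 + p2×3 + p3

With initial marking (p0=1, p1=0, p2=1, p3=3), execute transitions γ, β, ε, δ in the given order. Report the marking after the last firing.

(p0=0, p1=7, p2=0, p3=0)

step 1: fire γ:  (p0=1, p1=0, p2=1, p3=3) → (p0=1, p1=3, p2=0, p3=3)
step 2: fire β:  (p0=1, p1=3, p2=0, p3=3) → (p0=0, p1=3, p2=1, p3=1)
step 3: fire ε:  (p0=0, p1=3, p2=1, p3=1) → (p0=0, p1=4, p2=3, p3=2)
step 4: fire δ:  (p0=0, p1=4, p2=3, p3=2) → (p0=0, p1=7, p2=0, p3=0)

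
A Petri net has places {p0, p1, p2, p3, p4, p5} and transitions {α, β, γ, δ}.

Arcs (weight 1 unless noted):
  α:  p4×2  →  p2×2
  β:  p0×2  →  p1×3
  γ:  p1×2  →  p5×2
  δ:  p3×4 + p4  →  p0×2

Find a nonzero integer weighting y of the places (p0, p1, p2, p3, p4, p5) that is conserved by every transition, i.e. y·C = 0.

y = (p0:0, p1:0, p2:4, p3:-1, p4:4, p5:0)

Incidence matrix C (rows=places, cols=transitions):
        α    β    γ    δ
   p0   0   -2    0    2
   p1   0    3   -2    0
   p2   2    0    0    0
   p3   0    0    0   -4
   p4  -2    0    0   -1
   p5   0    0    2    0

Candidate y = [0, 0, 4, -1, 4, 0]; check y·C column-wise:
  col α: 4·2 + -1·0 + 4·-2 = 0
  col β: 0·-2 + 0·3 + 4·0 + -1·0 + 4·0 = 0
  col γ: 0·-2 + 4·0 + -1·0 + 4·0 + 0·2 = 0
  col δ: 0·2 + 4·0 + -1·-4 + 4·-1 = 0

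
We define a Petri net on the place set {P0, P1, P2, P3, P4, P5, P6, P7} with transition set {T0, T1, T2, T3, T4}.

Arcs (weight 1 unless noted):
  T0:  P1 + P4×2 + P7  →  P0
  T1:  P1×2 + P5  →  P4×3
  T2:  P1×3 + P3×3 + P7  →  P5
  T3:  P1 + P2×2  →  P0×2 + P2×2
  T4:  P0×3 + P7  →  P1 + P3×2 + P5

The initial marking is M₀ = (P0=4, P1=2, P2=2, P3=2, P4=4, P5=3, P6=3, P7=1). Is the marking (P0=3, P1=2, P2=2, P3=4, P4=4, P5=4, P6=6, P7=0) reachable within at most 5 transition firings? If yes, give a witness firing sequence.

NO — not reachable within 5 firings

depth 0: 1 marking
depth 1: 5 markings reached so far
depth 2: 9 markings reached so far
depth 3: 11 markings reached so far
depth 4: 12 markings reached so far
depth 5: 12 markings reached so far
(frontier empty at depth 5; search complete)
target is not among the 12 markings reachable within 5 steps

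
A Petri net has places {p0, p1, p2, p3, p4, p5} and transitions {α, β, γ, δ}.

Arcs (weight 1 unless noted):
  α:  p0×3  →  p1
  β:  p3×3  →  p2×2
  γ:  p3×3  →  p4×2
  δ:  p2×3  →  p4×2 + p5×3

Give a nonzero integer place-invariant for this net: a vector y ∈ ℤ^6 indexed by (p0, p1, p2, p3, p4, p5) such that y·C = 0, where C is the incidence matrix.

Incidence matrix C (rows=places, cols=transitions):
        α    β    γ    δ
   p0  -3    0    0    0
   p1   1    0    0    0
   p2   0    2    0   -3
   p3   0   -3   -3    0
   p4   0    0    2    2
   p5   0    0    0    3

Candidate y = [1, 3, 0, 0, 0, 0]; check y·C column-wise:
  col α: 1·-3 + 3·1 = 0
  col β: 1·0 + 3·0 + 0·2 + 0·-3 = 0
  col γ: 1·0 + 3·0 + 0·-3 + 0·2 = 0
  col δ: 1·0 + 3·0 + 0·-3 + 0·2 + 0·3 = 0

y = (p0:1, p1:3, p2:0, p3:0, p4:0, p5:0)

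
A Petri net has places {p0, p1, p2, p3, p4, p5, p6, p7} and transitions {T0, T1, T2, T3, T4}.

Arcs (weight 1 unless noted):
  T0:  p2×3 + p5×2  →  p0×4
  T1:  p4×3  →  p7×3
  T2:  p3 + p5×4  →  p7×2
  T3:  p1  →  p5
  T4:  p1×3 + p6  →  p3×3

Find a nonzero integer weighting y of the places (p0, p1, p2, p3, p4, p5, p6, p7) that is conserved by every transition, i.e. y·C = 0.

Incidence matrix C (rows=places, cols=transitions):
       T0   T1   T2   T3   T4
   p0   4    0    0    0    0
   p1   0    0    0   -1   -3
   p2  -3    0    0    0    0
   p3   0    0   -1    0    3
   p4   0   -3    0    0    0
   p5  -2    0   -4    1    0
   p6   0    0    0    0   -1
   p7   0    3    2    0    0

Candidate y = [3, 0, 4, 0, 0, 0, 0, 0]; check y·C column-wise:
  col T0: 3·4 + 4·-3 + 0·-2 = 0
  col T1: 3·0 + 4·0 + 0·-3 + 0·3 = 0
  col T2: 3·0 + 4·0 + 0·-1 + 0·-4 + 0·2 = 0
  col T3: 3·0 + 0·-1 + 4·0 + 0·1 = 0
  col T4: 3·0 + 0·-3 + 4·0 + 0·3 + 0·-1 = 0

y = (p0:3, p1:0, p2:4, p3:0, p4:0, p5:0, p6:0, p7:0)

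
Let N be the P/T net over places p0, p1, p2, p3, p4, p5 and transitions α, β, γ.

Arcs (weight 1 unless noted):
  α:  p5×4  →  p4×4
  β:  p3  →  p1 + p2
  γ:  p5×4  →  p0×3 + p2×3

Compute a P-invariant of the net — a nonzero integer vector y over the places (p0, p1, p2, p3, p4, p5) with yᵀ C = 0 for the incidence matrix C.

y = (p0:1, p1:1, p2:-1, p3:0, p4:0, p5:0)

Incidence matrix C (rows=places, cols=transitions):
        α    β    γ
   p0   0    0    3
   p1   0    1    0
   p2   0    1    3
   p3   0   -1    0
   p4   4    0    0
   p5  -4    0   -4

Candidate y = [1, 1, -1, 0, 0, 0]; check y·C column-wise:
  col α: 1·0 + 1·0 + -1·0 + 0·4 + 0·-4 = 0
  col β: 1·0 + 1·1 + -1·1 + 0·-1 = 0
  col γ: 1·3 + 1·0 + -1·3 + 0·-4 = 0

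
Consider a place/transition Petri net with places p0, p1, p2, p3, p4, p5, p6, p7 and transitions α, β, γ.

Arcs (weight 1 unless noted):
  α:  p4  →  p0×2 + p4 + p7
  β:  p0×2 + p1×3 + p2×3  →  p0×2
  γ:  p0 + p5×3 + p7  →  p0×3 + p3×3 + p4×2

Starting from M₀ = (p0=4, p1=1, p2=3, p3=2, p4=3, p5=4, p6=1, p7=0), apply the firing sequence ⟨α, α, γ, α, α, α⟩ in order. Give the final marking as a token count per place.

step 1: fire α:  (p0=4, p1=1, p2=3, p3=2, p4=3, p5=4, p6=1, p7=0) → (p0=6, p1=1, p2=3, p3=2, p4=3, p5=4, p6=1, p7=1)
step 2: fire α:  (p0=6, p1=1, p2=3, p3=2, p4=3, p5=4, p6=1, p7=1) → (p0=8, p1=1, p2=3, p3=2, p4=3, p5=4, p6=1, p7=2)
step 3: fire γ:  (p0=8, p1=1, p2=3, p3=2, p4=3, p5=4, p6=1, p7=2) → (p0=10, p1=1, p2=3, p3=5, p4=5, p5=1, p6=1, p7=1)
step 4: fire α:  (p0=10, p1=1, p2=3, p3=5, p4=5, p5=1, p6=1, p7=1) → (p0=12, p1=1, p2=3, p3=5, p4=5, p5=1, p6=1, p7=2)
step 5: fire α:  (p0=12, p1=1, p2=3, p3=5, p4=5, p5=1, p6=1, p7=2) → (p0=14, p1=1, p2=3, p3=5, p4=5, p5=1, p6=1, p7=3)
step 6: fire α:  (p0=14, p1=1, p2=3, p3=5, p4=5, p5=1, p6=1, p7=3) → (p0=16, p1=1, p2=3, p3=5, p4=5, p5=1, p6=1, p7=4)

(p0=16, p1=1, p2=3, p3=5, p4=5, p5=1, p6=1, p7=4)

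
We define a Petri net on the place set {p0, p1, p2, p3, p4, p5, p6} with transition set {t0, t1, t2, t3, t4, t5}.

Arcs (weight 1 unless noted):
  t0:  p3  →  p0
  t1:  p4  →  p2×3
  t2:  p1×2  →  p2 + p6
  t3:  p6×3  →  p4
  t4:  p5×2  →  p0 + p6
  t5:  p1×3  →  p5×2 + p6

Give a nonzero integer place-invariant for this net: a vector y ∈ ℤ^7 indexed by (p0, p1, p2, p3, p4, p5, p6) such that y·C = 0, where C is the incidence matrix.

Incidence matrix C (rows=places, cols=transitions):
       t0   t1   t2   t3   t4   t5
   p0   1    0    0    0    1    0
   p1   0    0   -2    0    0   -3
   p2   0    3    1    0    0    0
   p3  -1    0    0    0    0    0
   p4   0   -1    0    1    0    0
   p5   0    0    0    0   -2    2
   p6   0    0    1   -3    1    1

Candidate y = [1, 1, 1, 1, 3, 1, 1]; check y·C column-wise:
  col t0: 1·1 + 1·0 + 1·0 + 1·-1 + 3·0 + 1·0 + 1·0 = 0
  col t1: 1·0 + 1·0 + 1·3 + 1·0 + 3·-1 + 1·0 + 1·0 = 0
  col t2: 1·0 + 1·-2 + 1·1 + 1·0 + 3·0 + 1·0 + 1·1 = 0
  col t3: 1·0 + 1·0 + 1·0 + 1·0 + 3·1 + 1·0 + 1·-3 = 0
  col t4: 1·1 + 1·0 + 1·0 + 1·0 + 3·0 + 1·-2 + 1·1 = 0
  col t5: 1·0 + 1·-3 + 1·0 + 1·0 + 3·0 + 1·2 + 1·1 = 0

y = (p0:1, p1:1, p2:1, p3:1, p4:3, p5:1, p6:1)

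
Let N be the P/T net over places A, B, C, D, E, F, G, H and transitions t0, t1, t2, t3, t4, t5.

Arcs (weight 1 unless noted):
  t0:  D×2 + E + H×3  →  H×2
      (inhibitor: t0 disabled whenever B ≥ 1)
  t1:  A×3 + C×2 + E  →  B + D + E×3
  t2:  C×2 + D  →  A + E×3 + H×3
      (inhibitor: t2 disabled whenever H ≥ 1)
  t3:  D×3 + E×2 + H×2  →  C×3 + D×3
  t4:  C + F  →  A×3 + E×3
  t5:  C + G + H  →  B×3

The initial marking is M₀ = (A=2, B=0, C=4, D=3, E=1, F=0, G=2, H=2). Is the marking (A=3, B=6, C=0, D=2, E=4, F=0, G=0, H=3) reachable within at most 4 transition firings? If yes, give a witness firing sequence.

step 1: fire t5:  (A=2, B=0, C=4, D=3, E=1, F=0, G=2, H=2) → (A=2, B=3, C=3, D=3, E=1, F=0, G=1, H=1)
step 2: fire t5:  (A=2, B=3, C=3, D=3, E=1, F=0, G=1, H=1) → (A=2, B=6, C=2, D=3, E=1, F=0, G=0, H=0)
step 3: fire t2:  (A=2, B=6, C=2, D=3, E=1, F=0, G=0, H=0) → (A=3, B=6, C=0, D=2, E=4, F=0, G=0, H=3)

YES — reachable via ⟨t5, t5, t2⟩ (3 firings)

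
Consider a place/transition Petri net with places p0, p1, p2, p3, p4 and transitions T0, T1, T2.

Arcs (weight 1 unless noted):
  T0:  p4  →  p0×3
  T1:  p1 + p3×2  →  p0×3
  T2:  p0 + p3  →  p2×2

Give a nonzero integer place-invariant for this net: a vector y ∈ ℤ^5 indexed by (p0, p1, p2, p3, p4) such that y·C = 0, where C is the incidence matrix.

Incidence matrix C (rows=places, cols=transitions):
       T0   T1   T2
   p0   3    3   -1
   p1   0   -1    0
   p2   0    0    2
   p3   0   -2   -1
   p4  -1    0    0

Candidate y = [0, 4, -1, -2, 0]; check y·C column-wise:
  col T0: 0·3 + 4·0 + -1·0 + -2·0 + 0·-1 = 0
  col T1: 0·3 + 4·-1 + -1·0 + -2·-2 = 0
  col T2: 0·-1 + 4·0 + -1·2 + -2·-1 = 0

y = (p0:0, p1:4, p2:-1, p3:-2, p4:0)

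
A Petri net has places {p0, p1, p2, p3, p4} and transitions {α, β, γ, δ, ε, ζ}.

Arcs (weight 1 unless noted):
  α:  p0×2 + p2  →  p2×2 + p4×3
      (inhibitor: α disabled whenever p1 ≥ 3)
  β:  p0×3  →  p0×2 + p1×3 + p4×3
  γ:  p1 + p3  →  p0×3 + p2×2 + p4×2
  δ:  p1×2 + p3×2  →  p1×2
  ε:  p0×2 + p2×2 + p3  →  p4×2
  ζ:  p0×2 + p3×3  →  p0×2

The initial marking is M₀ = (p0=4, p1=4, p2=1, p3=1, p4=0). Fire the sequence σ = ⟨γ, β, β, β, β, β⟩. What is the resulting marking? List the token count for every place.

(p0=2, p1=18, p2=3, p3=0, p4=17)

step 1: fire γ:  (p0=4, p1=4, p2=1, p3=1, p4=0) → (p0=7, p1=3, p2=3, p3=0, p4=2)
step 2: fire β:  (p0=7, p1=3, p2=3, p3=0, p4=2) → (p0=6, p1=6, p2=3, p3=0, p4=5)
step 3: fire β:  (p0=6, p1=6, p2=3, p3=0, p4=5) → (p0=5, p1=9, p2=3, p3=0, p4=8)
step 4: fire β:  (p0=5, p1=9, p2=3, p3=0, p4=8) → (p0=4, p1=12, p2=3, p3=0, p4=11)
step 5: fire β:  (p0=4, p1=12, p2=3, p3=0, p4=11) → (p0=3, p1=15, p2=3, p3=0, p4=14)
step 6: fire β:  (p0=3, p1=15, p2=3, p3=0, p4=14) → (p0=2, p1=18, p2=3, p3=0, p4=17)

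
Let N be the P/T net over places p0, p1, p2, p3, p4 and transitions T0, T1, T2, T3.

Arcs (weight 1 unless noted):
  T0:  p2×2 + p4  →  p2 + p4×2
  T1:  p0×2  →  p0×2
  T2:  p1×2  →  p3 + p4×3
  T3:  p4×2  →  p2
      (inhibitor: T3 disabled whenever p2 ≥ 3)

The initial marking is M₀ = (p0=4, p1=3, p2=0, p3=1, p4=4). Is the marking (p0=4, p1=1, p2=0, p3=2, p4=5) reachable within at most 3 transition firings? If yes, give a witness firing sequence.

NO — not reachable within 3 firings

depth 0: 1 marking
depth 1: 3 markings reached so far
depth 2: 5 markings reached so far
depth 3: 6 markings reached so far
target is not among the 6 markings reachable within 3 steps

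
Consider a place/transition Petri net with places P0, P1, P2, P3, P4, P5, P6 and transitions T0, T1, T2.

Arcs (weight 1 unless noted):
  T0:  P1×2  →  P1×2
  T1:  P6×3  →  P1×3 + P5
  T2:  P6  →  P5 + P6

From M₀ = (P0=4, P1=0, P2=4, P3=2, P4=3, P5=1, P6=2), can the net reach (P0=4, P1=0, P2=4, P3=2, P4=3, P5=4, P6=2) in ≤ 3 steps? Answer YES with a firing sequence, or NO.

YES — reachable via ⟨T2, T2, T2⟩ (3 firings)

step 1: fire T2:  (P0=4, P1=0, P2=4, P3=2, P4=3, P5=1, P6=2) → (P0=4, P1=0, P2=4, P3=2, P4=3, P5=2, P6=2)
step 2: fire T2:  (P0=4, P1=0, P2=4, P3=2, P4=3, P5=2, P6=2) → (P0=4, P1=0, P2=4, P3=2, P4=3, P5=3, P6=2)
step 3: fire T2:  (P0=4, P1=0, P2=4, P3=2, P4=3, P5=3, P6=2) → (P0=4, P1=0, P2=4, P3=2, P4=3, P5=4, P6=2)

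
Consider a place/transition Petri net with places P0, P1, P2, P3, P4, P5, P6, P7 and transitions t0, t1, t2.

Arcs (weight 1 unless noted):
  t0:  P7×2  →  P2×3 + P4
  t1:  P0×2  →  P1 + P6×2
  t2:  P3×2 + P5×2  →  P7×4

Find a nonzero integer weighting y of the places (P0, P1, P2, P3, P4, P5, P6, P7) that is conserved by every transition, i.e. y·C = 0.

Incidence matrix C (rows=places, cols=transitions):
       t0   t1   t2
   P0   0   -2    0
   P1   0    1    0
   P2   3    0    0
   P3   0    0   -2
   P4   1    0    0
   P5   0    0   -2
   P6   0    2    0
   P7  -2    0    4

Candidate y = [1, 2, 0, 0, 0, 0, 0, 0]; check y·C column-wise:
  col t0: 1·0 + 2·0 + 0·3 + 0·1 + 0·-2 = 0
  col t1: 1·-2 + 2·1 + 0·2 = 0
  col t2: 1·0 + 2·0 + 0·-2 + 0·-2 + 0·4 = 0

y = (P0:1, P1:2, P2:0, P3:0, P4:0, P5:0, P6:0, P7:0)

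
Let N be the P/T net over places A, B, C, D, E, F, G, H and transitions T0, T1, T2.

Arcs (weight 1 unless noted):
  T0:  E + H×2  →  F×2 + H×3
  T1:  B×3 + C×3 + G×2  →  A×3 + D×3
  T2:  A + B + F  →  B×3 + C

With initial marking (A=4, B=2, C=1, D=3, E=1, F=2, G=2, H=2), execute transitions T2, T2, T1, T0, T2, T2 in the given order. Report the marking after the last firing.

(A=3, B=7, C=2, D=6, E=0, F=0, G=0, H=3)

step 1: fire T2:  (A=4, B=2, C=1, D=3, E=1, F=2, G=2, H=2) → (A=3, B=4, C=2, D=3, E=1, F=1, G=2, H=2)
step 2: fire T2:  (A=3, B=4, C=2, D=3, E=1, F=1, G=2, H=2) → (A=2, B=6, C=3, D=3, E=1, F=0, G=2, H=2)
step 3: fire T1:  (A=2, B=6, C=3, D=3, E=1, F=0, G=2, H=2) → (A=5, B=3, C=0, D=6, E=1, F=0, G=0, H=2)
step 4: fire T0:  (A=5, B=3, C=0, D=6, E=1, F=0, G=0, H=2) → (A=5, B=3, C=0, D=6, E=0, F=2, G=0, H=3)
step 5: fire T2:  (A=5, B=3, C=0, D=6, E=0, F=2, G=0, H=3) → (A=4, B=5, C=1, D=6, E=0, F=1, G=0, H=3)
step 6: fire T2:  (A=4, B=5, C=1, D=6, E=0, F=1, G=0, H=3) → (A=3, B=7, C=2, D=6, E=0, F=0, G=0, H=3)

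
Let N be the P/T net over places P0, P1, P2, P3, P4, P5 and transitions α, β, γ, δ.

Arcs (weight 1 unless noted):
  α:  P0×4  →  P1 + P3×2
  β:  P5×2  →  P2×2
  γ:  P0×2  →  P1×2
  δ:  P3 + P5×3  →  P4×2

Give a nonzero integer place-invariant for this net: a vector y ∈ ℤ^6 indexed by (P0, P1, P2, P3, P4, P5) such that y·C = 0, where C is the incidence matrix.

y = (P0:4, P1:4, P2:0, P3:6, P4:3, P5:0)

Incidence matrix C (rows=places, cols=transitions):
        α    β    γ    δ
   P0  -4    0   -2    0
   P1   1    0    2    0
   P2   0    2    0    0
   P3   2    0    0   -1
   P4   0    0    0    2
   P5   0   -2    0   -3

Candidate y = [4, 4, 0, 6, 3, 0]; check y·C column-wise:
  col α: 4·-4 + 4·1 + 6·2 + 3·0 = 0
  col β: 4·0 + 4·0 + 0·2 + 6·0 + 3·0 + 0·-2 = 0
  col γ: 4·-2 + 4·2 + 6·0 + 3·0 = 0
  col δ: 4·0 + 4·0 + 6·-1 + 3·2 + 0·-3 = 0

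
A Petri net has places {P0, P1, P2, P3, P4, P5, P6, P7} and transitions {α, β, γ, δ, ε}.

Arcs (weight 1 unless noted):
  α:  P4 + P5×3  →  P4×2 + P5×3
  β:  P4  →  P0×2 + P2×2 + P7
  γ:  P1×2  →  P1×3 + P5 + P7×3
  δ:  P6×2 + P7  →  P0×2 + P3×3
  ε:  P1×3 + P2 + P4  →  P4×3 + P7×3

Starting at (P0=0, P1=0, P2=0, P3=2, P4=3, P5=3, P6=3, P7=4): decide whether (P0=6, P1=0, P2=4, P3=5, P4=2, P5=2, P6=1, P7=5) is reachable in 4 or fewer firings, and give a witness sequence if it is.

NO — not reachable within 4 firings

depth 0: 1 marking
depth 1: 4 markings reached so far
depth 2: 9 markings reached so far
depth 3: 16 markings reached so far
depth 4: 24 markings reached so far
target is not among the 24 markings reachable within 4 steps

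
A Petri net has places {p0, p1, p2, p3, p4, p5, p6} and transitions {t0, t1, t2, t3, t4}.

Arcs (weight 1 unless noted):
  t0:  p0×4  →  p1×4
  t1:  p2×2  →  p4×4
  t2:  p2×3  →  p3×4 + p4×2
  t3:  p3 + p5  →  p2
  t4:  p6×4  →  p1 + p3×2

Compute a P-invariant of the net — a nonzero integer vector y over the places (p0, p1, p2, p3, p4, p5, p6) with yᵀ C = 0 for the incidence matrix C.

y = (p0:2, p1:2, p2:-2, p3:-1, p4:-1, p5:-1, p6:0)

Incidence matrix C (rows=places, cols=transitions):
       t0   t1   t2   t3   t4
   p0  -4    0    0    0    0
   p1   4    0    0    0    1
   p2   0   -2   -3    1    0
   p3   0    0    4   -1    2
   p4   0    4    2    0    0
   p5   0    0    0   -1    0
   p6   0    0    0    0   -4

Candidate y = [2, 2, -2, -1, -1, -1, 0]; check y·C column-wise:
  col t0: 2·-4 + 2·4 + -2·0 + -1·0 + -1·0 + -1·0 = 0
  col t1: 2·0 + 2·0 + -2·-2 + -1·0 + -1·4 + -1·0 = 0
  col t2: 2·0 + 2·0 + -2·-3 + -1·4 + -1·2 + -1·0 = 0
  col t3: 2·0 + 2·0 + -2·1 + -1·-1 + -1·0 + -1·-1 = 0
  col t4: 2·0 + 2·1 + -2·0 + -1·2 + -1·0 + -1·0 + 0·-4 = 0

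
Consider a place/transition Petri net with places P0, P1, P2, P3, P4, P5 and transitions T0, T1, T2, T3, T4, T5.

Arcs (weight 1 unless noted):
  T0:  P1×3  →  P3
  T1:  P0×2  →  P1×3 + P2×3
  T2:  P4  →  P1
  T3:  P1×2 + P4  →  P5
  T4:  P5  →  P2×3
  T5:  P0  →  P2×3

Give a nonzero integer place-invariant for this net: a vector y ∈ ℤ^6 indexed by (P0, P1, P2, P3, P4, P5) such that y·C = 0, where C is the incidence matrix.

Incidence matrix C (rows=places, cols=transitions):
       T0   T1   T2   T3   T4   T5
   P0   0   -2    0    0    0   -1
   P1  -3    3    1   -2    0    0
   P2   0    3    0    0    3    3
   P3   1    0    0    0    0    0
   P4   0    0   -1   -1    0    0
   P5   0    0    0    1   -1    0

Candidate y = [3, 1, 1, 3, 1, 3]; check y·C column-wise:
  col T0: 3·0 + 1·-3 + 1·0 + 3·1 + 1·0 + 3·0 = 0
  col T1: 3·-2 + 1·3 + 1·3 + 3·0 + 1·0 + 3·0 = 0
  col T2: 3·0 + 1·1 + 1·0 + 3·0 + 1·-1 + 3·0 = 0
  col T3: 3·0 + 1·-2 + 1·0 + 3·0 + 1·-1 + 3·1 = 0
  col T4: 3·0 + 1·0 + 1·3 + 3·0 + 1·0 + 3·-1 = 0
  col T5: 3·-1 + 1·0 + 1·3 + 3·0 + 1·0 + 3·0 = 0

y = (P0:3, P1:1, P2:1, P3:3, P4:1, P5:3)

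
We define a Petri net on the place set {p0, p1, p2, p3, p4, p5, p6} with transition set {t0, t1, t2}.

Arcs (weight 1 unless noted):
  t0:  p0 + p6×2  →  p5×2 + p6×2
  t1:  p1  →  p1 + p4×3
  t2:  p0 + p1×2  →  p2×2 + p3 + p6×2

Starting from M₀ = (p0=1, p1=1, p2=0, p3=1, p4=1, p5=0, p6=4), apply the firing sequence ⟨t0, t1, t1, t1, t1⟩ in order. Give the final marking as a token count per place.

step 1: fire t0:  (p0=1, p1=1, p2=0, p3=1, p4=1, p5=0, p6=4) → (p0=0, p1=1, p2=0, p3=1, p4=1, p5=2, p6=4)
step 2: fire t1:  (p0=0, p1=1, p2=0, p3=1, p4=1, p5=2, p6=4) → (p0=0, p1=1, p2=0, p3=1, p4=4, p5=2, p6=4)
step 3: fire t1:  (p0=0, p1=1, p2=0, p3=1, p4=4, p5=2, p6=4) → (p0=0, p1=1, p2=0, p3=1, p4=7, p5=2, p6=4)
step 4: fire t1:  (p0=0, p1=1, p2=0, p3=1, p4=7, p5=2, p6=4) → (p0=0, p1=1, p2=0, p3=1, p4=10, p5=2, p6=4)
step 5: fire t1:  (p0=0, p1=1, p2=0, p3=1, p4=10, p5=2, p6=4) → (p0=0, p1=1, p2=0, p3=1, p4=13, p5=2, p6=4)

(p0=0, p1=1, p2=0, p3=1, p4=13, p5=2, p6=4)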